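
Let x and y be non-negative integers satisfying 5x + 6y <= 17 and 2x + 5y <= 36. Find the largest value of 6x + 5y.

18

Relaxing integrality, the LP optimum is 20.40 at (x,y) = (3.4, 0), which is not an integer point.
(x,y)=(3,0): 5·3+6·0=15≤17, 2·3+5·0=6≤36, objective 18.
(x,y)=(2,1): 5·2+6·1=16≤17, 2·2+5·1=9≤36, objective 17.
(x,y)=(2,0): 5·2+6·0=10≤17, 2·2+5·0=4≤36, objective 12.
The best lattice point is (3,0), giving 18.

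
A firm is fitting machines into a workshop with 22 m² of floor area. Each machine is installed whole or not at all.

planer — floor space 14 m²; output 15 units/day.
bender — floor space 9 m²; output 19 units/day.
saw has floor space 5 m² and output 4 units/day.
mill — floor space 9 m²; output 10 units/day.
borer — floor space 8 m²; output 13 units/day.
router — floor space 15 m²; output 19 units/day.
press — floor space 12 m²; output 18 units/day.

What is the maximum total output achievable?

37

Allowing fractional choices, the relaxed optimum would be about 39.5, but machines are indivisible.
bender + borer: floor space 9 + 8 = 17 ≤ 22, output 19 + 13 = 32.
bender + press: floor space 9 + 12 = 21 ≤ 22, output 19 + 18 = 37.
bender + saw + borer: floor space 9 + 5 + 8 = 22 ≤ 22, output 19 + 4 + 13 = 36.
Best is bender and press with total output 37.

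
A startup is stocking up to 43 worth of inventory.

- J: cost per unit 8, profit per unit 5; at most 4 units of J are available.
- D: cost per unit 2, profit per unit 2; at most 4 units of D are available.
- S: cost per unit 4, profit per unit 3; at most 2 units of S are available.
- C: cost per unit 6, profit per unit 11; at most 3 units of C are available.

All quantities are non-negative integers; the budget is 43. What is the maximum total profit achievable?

52

1×J, 4×D, 2×S, and 3×C: cost 42 ≤ 43, profit 1·5 + 4·2 + 2·3 + 3·11 = 52.
2×J, 4×D, and 3×C: cost 42 ≤ 43, profit 2·5 + 4·2 + 3·11 = 51.
Best is 52.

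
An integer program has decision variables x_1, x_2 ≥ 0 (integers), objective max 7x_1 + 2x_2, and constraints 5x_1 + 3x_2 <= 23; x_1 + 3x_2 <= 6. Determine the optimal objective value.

(x_1,x_2)=(4,0): 5·4+3·0=20≤23, 1·4+3·0=4≤6, objective 28.
(x_1,x_2)=(3,1): 5·3+3·1=18≤23, 1·3+3·1=6≤6, objective 23.
Maximum is 28 at (x_1,x_2)=(4,0).

28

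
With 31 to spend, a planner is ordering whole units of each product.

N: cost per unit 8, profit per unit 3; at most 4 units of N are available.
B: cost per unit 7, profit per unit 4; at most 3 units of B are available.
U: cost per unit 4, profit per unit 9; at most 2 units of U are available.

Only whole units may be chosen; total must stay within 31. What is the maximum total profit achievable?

Take 3×B and 2×U: cost 29 ≤ 31, profit 3·4 + 2·9 = 30.
U has the best ratio (9/4) and is taken to its limit of 2; remaining capacity is filled optimally with the others.

30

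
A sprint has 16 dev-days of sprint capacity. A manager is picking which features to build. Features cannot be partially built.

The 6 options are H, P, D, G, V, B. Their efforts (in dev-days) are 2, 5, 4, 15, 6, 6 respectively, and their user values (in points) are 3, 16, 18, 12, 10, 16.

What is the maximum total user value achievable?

50

Take P, D, and B: effort 5 + 4 + 6 = 15 ≤ 16, user value 16 + 18 + 16 = 50.
No other feasible combination does better.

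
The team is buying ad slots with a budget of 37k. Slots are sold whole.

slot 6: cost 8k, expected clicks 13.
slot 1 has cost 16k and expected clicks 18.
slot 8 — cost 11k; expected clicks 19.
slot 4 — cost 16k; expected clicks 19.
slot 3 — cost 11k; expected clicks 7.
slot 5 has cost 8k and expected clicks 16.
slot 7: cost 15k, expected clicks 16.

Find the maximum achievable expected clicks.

Take slot 8, slot 4, and slot 5: cost 11 + 16 + 8 = 35 ≤ 37, expected clicks 19 + 19 + 16 = 54.
No other feasible combination does better.

54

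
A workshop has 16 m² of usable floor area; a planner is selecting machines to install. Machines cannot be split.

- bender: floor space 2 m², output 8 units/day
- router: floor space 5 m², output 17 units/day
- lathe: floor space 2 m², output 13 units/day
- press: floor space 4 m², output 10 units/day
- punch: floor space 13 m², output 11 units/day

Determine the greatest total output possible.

router + lathe + press: floor space 5 + 2 + 4 = 11 ≤ 16, output 17 + 13 + 10 = 40.
bender + router + lathe + press: floor space 2 + 5 + 2 + 4 = 13 ≤ 16, output 8 + 17 + 13 + 10 = 48.
Best is bender, router, lathe, and press with total output 48.

48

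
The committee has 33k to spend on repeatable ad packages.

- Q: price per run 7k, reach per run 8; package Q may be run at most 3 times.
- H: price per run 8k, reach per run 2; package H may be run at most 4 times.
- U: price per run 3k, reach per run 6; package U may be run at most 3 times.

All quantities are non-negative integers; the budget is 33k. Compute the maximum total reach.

U has the best ratio (6/3); taking only U gives at most 3×6 = 18 (stopped by the supply cap of 3).
Mixing does better — 3×Q and 3×U: price 30 ≤ 33, reach 3·8 + 3·6 = 42.

42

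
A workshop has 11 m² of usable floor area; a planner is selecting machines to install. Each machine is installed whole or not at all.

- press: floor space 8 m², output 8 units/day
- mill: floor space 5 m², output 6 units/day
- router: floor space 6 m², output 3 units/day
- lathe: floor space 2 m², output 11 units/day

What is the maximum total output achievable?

19

This is an integer program with binary decision variables.
Allowing fractional choices, the relaxed optimum would be about 21.0, but machines are indivisible.
mill + lathe: floor space 5 + 2 = 7 ≤ 11, output 6 + 11 = 17.
press + lathe: floor space 8 + 2 = 10 ≤ 11, output 8 + 11 = 19.
Best is press and lathe with total output 19.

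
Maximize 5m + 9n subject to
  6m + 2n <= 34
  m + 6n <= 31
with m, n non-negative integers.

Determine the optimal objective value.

56

Relaxing integrality, the LP optimum is 61.12 at (m,n) = (4.18, 4.47), which is not an integer point.
(m,n)=(4,4): 6·4+2·4=32≤34, 1·4+6·4=28≤31, objective 56.
(m,n)=(3,4): 6·3+2·4=26≤34, 1·3+6·4=27≤31, objective 51.
(m,n)=(4,3): 6·4+2·3=30≤34, 1·4+6·3=22≤31, objective 47.
Maximum is 56 at (m,n)=(4,4).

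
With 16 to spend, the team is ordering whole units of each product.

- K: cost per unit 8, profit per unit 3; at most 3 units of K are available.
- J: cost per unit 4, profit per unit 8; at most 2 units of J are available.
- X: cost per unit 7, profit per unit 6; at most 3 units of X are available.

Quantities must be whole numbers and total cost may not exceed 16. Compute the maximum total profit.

22

This is a bounded integer knapsack.
Take 2×J and 1×X: cost 15 ≤ 16, profit 2·8 + 1·6 = 22.
J has the best ratio (8/4) and is taken to its limit of 2; remaining capacity is filled optimally with the others.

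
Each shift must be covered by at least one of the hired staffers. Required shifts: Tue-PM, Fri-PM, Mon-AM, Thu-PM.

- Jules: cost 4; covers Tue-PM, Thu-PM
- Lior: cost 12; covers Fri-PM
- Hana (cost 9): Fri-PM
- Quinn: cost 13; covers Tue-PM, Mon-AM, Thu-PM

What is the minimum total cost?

The greedy cost-per-new-shift heuristic would pick Jules, Hana, and Quinn for 26, but a cheaper cover exists.
Choose Hana and Quinn: together they cover Tue-PM, Fri-PM, Mon-AM, Thu-PM — every shift.
Total cost: 9 + 13 = 22.
No cover costs less than 22.

22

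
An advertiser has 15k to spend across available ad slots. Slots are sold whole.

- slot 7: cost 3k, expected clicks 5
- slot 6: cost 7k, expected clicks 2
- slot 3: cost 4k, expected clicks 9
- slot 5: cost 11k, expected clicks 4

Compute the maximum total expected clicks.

16

Treat it as a binary knapsack problem.
Take slot 7, slot 6, and slot 3: cost 3 + 7 + 4 = 14 ≤ 15, expected clicks 5 + 2 + 9 = 16.
No other feasible combination does better.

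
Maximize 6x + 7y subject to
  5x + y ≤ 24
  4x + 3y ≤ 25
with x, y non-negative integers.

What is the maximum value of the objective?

Relaxing integrality, the LP optimum is 58.33 at (x,y) = (0, 8.33), which is not an integer point.
(x,y)=(0,8): 5·0+1·8=8≤24, 4·0+3·8=24≤25, objective 56.
(x,y)=(1,7): 5·1+1·7=12≤24, 4·1+3·7=25≤25, objective 55.
(x,y)=(0,7): 5·0+1·7=7≤24, 4·0+3·7=21≤25, objective 49.
Maximum is 56 at (x,y)=(0,8).

56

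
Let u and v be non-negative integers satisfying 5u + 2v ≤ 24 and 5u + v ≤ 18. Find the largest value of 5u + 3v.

36

(u,v)=(0,12): 5·0+2·12=24≤24, 5·0+1·12=12≤18, objective 36.
(u,v)=(0,11): 5·0+2·11=22≤24, 5·0+1·11=11≤18, objective 33.
The best lattice point is (0,12), giving 36.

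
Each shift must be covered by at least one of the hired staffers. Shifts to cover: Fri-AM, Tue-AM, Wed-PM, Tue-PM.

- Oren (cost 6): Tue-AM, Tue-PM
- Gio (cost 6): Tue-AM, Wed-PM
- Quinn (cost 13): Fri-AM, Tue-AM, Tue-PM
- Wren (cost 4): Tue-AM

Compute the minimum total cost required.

This is a weighted set-cover instance.
Choose Gio and Quinn: together they cover Fri-AM, Tue-AM, Wed-PM, Tue-PM — every shift.
Total cost: 6 + 13 = 19.

19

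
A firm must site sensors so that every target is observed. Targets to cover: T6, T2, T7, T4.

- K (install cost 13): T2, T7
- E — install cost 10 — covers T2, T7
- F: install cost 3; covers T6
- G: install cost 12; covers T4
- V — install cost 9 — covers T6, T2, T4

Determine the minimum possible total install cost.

The greedy cost-per-new-target heuristic would pick F, V, and E for 22, but a cheaper cover exists.
Choose E and V: together they cover T6, T2, T7, T4 — every target.
Total install cost: 10 + 9 = 19.
No cover costs less than 19.

19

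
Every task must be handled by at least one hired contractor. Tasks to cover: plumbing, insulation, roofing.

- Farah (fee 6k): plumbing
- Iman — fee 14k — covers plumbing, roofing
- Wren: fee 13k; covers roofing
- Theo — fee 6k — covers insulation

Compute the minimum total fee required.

20

The greedy cost-per-new-task heuristic would pick Farah, Theo, and Wren for 25, but a cheaper cover exists.
Choose Iman and Theo: together they cover plumbing, insulation, roofing — every task.
Total fee: 14 + 6 = 20.
No cover costs less than 20.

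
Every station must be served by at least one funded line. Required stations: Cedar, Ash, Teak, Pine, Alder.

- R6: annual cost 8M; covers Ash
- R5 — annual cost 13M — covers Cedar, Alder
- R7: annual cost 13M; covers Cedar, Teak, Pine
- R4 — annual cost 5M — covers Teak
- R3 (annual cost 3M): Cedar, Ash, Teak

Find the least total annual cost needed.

29

Choose R5, R7, and R3: together they cover Cedar, Ash, Teak, Pine, Alder — every station.
Total annual cost: 13 + 13 + 3 = 29.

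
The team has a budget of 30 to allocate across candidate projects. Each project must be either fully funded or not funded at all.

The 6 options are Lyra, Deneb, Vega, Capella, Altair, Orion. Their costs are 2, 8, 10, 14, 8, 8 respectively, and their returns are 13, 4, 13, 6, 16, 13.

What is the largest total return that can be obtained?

55

Lyra + Vega + Altair + Orion: cost 2 + 10 + 8 + 8 = 28 ≤ 30, return 13 + 13 + 16 + 13 = 55.
Lyra + Deneb + Altair + Orion: cost 2 + 8 + 8 + 8 = 26 ≤ 30, return 13 + 4 + 16 + 13 = 46.
Best is Lyra, Vega, Altair, and Orion with total return 55.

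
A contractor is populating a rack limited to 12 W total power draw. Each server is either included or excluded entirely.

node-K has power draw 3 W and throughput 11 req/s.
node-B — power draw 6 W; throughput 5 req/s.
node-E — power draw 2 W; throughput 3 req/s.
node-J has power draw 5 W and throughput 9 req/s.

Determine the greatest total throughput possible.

Allowing fractional choices, the relaxed optimum would be about 24.7, but servers are indivisible.
node-K + node-B + node-E: power draw 3 + 6 + 2 = 11 ≤ 12, throughput 11 + 5 + 3 = 19.
node-K + node-E + node-J: power draw 3 + 2 + 5 = 10 ≤ 12, throughput 11 + 3 + 9 = 23.
node-K + node-J: power draw 3 + 5 = 8 ≤ 12, throughput 11 + 9 = 20.
Best is node-K, node-E, and node-J with total throughput 23.

23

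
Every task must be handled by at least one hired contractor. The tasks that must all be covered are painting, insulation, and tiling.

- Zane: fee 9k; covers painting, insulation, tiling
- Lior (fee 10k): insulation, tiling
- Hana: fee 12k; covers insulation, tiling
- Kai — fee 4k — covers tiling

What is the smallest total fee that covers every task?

Zane alone covers painting, insulation, tiling — every task.
Total fee: 9.
No cover costs less than 9.

9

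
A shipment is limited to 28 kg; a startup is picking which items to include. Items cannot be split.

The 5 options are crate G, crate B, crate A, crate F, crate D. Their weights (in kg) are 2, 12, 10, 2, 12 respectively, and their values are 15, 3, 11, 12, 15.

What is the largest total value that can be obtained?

Take crate G, crate A, crate F, and crate D: weight 2 + 10 + 2 + 12 = 26 ≤ 28, value 15 + 11 + 12 + 15 = 53.
No other feasible combination does better.

53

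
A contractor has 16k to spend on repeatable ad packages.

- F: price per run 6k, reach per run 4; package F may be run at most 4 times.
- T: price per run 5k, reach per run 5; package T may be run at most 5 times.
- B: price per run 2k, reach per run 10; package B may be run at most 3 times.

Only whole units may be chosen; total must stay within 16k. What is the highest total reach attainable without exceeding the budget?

40

Take 2×T and 3×B: price 16 ≤ 16, reach 2·5 + 3·10 = 40.
B has the best ratio (10/2) and is taken to its limit of 3; remaining capacity is filled optimally with the others.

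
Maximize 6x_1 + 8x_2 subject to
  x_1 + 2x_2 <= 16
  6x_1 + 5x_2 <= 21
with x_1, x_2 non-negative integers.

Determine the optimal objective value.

32

The continuous relaxation peaks at (0, 4.2) with value 33.60; rounding to a feasible lattice point costs some objective.
(x_1,x_2)=(0,4): 1·0+2·4=8≤16, 6·0+5·4=20≤21, objective 32.
(x_1,x_2)=(1,3): 1·1+2·3=7≤16, 6·1+5·3=21≤21, objective 30.
(x_1,x_2)=(0,3): 1·0+2·3=6≤16, 6·0+5·3=15≤21, objective 24.
No feasible integer point exceeds 32.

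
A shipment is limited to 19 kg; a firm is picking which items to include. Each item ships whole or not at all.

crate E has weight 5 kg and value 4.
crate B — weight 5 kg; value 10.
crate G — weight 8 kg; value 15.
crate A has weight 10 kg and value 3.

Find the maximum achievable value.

29

Allowing fractional choices, the relaxed optimum would be about 29.3, but items are indivisible.
crate B + crate G: weight 5 + 8 = 13 ≤ 19, value 10 + 15 = 25.
crate E + crate B + crate G: weight 5 + 5 + 8 = 18 ≤ 19, value 4 + 10 + 15 = 29.
crate E + crate G: weight 5 + 8 = 13 ≤ 19, value 4 + 15 = 19.
Best is crate E, crate B, and crate G with total value 29.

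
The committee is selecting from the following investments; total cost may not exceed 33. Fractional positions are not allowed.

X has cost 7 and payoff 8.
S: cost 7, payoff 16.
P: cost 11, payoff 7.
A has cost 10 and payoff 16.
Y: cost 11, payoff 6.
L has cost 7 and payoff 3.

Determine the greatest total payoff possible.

43

This is a 0-1 knapsack instance.
Allowing fractional choices, the relaxed optimum would be about 45.7, but investments are indivisible.
X + S + A: cost 7 + 7 + 10 = 24 ≤ 33, payoff 8 + 16 + 16 = 40.
X + S + A + L: cost 7 + 7 + 10 + 7 = 31 ≤ 33, payoff 8 + 16 + 16 + 3 = 43.
S + P + A: cost 7 + 11 + 10 = 28 ≤ 33, payoff 16 + 7 + 16 = 39.
Best is X, S, A, and L with total payoff 43.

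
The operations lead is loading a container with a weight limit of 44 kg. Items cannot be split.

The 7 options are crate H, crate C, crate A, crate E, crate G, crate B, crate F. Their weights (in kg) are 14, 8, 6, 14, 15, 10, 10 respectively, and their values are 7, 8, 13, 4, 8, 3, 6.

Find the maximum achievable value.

crate H + crate C + crate A + crate G: weight 14 + 8 + 6 + 15 = 43 ≤ 44, value 7 + 8 + 13 + 8 = 36.
crate C + crate A + crate G + crate F: weight 8 + 6 + 15 + 10 = 39 ≤ 44, value 8 + 13 + 8 + 6 = 35.
crate H + crate C + crate A + crate F: weight 14 + 8 + 6 + 10 = 38 ≤ 44, value 7 + 8 + 13 + 6 = 34.
Best is crate H, crate C, crate A, and crate G with total value 36.

36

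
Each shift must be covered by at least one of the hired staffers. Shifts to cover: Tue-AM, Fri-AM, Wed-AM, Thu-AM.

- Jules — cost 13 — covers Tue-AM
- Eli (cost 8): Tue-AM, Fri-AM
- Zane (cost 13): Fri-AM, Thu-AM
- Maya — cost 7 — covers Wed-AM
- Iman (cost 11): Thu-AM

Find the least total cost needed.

This is a weighted set-cover instance.
Choose Eli, Maya, and Iman: together they cover Tue-AM, Fri-AM, Wed-AM, Thu-AM — every shift.
Total cost: 8 + 7 + 11 = 26.
No cover costs less than 26.

26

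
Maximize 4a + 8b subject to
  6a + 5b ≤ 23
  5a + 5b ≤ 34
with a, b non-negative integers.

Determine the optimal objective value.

(a,b)=(0,4) is feasible, giving 32.
(a,b)=(1,3) is feasible, giving 28.
(a,b)=(0,3) is feasible, giving 24.
Maximum is 32 at (a,b)=(0,4).

32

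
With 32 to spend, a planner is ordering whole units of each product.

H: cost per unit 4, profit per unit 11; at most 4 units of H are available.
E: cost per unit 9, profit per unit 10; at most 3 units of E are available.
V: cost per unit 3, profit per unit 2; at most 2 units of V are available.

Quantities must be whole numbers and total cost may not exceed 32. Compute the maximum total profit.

H has the best ratio (11/4); taking only H gives at most 4×11 = 44 (stopped by the supply cap of 4).
Mixing does better — 4×H, 1×E, and 2×V: cost 31 ≤ 32, profit 4·11 + 1·10 + 2·2 = 58.

58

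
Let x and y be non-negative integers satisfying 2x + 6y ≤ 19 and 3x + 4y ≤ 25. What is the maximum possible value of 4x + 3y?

32

Relaxing integrality, the LP optimum is 33.33 at (x,y) = (8.33, 0), which is not an integer point.
(x,y)=(8,0): 2·8+6·0=16≤19, 3·8+4·0=24≤25, objective 32.
(x,y)=(7,0): 2·7+6·0=14≤19, 3·7+4·0=21≤25, objective 28.
The best lattice point is (8,0), giving 32.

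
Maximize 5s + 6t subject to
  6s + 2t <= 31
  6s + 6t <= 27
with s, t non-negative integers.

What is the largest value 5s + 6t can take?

24

(s,t)=(0,4) is feasible, giving 24.
(s,t)=(1,3) is feasible, giving 23.
No feasible integer point exceeds 24.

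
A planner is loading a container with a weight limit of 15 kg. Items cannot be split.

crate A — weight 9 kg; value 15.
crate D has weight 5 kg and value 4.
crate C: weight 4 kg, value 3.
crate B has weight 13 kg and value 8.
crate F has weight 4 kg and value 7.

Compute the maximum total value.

22

This is a 0-1 knapsack instance.
Take crate A and crate F: weight 9 + 4 = 13 ≤ 15, value 15 + 7 = 22.
No other feasible combination does better.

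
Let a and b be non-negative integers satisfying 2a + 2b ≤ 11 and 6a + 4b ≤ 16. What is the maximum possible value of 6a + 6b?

(a,b)=(0,4): 2·0+2·4=8≤11, 6·0+4·4=16≤16, objective 24.
(a,b)=(0,3): 2·0+2·3=6≤11, 6·0+4·3=12≤16, objective 18.
No feasible integer point exceeds 24.

24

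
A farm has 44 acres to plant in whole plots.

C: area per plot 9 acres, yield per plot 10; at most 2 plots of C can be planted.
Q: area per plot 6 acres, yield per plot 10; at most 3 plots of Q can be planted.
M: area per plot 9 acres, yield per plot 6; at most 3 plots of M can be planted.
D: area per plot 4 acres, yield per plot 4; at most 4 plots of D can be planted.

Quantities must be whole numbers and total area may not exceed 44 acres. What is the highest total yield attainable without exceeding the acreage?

58

Q has the best ratio (10/6); taking only Q gives at most 3×10 = 30 (stopped by the supply cap of 3).
Mixing does better — 2×C, 3×Q, and 2×D: area 44 ≤ 44, yield 2·10 + 3·10 + 2·4 = 58.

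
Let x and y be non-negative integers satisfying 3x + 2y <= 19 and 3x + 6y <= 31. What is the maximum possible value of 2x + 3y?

(x,y)=(4,3) is feasible, giving 17.
(x,y)=(5,2) is feasible, giving 16.
Maximum is 17 at (x,y)=(4,3).

17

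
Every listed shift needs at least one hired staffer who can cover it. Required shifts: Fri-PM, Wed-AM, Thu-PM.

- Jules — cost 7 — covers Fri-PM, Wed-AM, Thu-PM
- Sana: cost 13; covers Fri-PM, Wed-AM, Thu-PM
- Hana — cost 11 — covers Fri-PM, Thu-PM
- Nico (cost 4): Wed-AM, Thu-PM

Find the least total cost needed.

7

The greedy cost-per-new-shift heuristic would pick Nico and Jules for 11, but a cheaper cover exists.
Jules alone covers Fri-PM, Wed-AM, Thu-PM — every shift.
Total cost: 7.
No cover costs less than 7.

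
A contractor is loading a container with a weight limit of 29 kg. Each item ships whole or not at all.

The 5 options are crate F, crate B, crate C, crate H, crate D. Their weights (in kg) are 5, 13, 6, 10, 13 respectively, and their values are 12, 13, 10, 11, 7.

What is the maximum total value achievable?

Take crate F, crate B, and crate H: weight 5 + 13 + 10 = 28 ≤ 29, value 12 + 13 + 11 = 36.
No other feasible combination does better.

36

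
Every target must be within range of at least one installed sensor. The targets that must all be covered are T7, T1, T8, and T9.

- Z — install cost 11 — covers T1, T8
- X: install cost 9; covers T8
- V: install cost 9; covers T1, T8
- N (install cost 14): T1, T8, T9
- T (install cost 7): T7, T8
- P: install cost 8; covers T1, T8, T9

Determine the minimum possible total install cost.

15

Choose T and P: together they cover T7, T1, T8, T9 — every target.
Total install cost: 7 + 8 = 15.
No cover costs less than 15.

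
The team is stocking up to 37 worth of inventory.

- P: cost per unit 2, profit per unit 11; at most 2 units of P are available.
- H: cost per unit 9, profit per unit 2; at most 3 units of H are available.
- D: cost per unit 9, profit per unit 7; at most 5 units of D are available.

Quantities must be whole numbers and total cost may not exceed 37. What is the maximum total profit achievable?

P has the best ratio (11/2); taking only P gives at most 2×11 = 22 (stopped by the supply cap of 2).
Mixing does better — 2×P and 3×D: cost 31 ≤ 37, profit 2·11 + 3·7 = 43.

43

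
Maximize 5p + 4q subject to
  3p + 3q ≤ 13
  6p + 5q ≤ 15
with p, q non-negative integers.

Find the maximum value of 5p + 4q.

The continuous relaxation peaks at (2.5, 0) with value 12.50; rounding to a feasible lattice point costs some objective.
(p,q)=(0,3): 3·0+3·3=9≤13, 6·0+5·3=15≤15, objective 12.
(p,q)=(2,0): 3·2+3·0=6≤13, 6·2+5·0=12≤15, objective 10.
(p,q)=(1,1): 3·1+3·1=6≤13, 6·1+5·1=11≤15, objective 9.
No feasible integer point exceeds 12.

12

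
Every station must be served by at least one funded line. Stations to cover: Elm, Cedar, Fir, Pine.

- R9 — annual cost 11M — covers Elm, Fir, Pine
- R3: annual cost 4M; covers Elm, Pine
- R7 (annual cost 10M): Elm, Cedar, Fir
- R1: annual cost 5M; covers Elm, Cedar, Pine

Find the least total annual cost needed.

Choose R3 and R7: together they cover Elm, Cedar, Fir, Pine — every station.
Total annual cost: 4 + 10 = 14.

14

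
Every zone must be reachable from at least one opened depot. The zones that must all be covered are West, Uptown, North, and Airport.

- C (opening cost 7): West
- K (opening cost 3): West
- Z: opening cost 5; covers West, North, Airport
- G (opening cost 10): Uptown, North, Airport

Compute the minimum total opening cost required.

13

This is an integer covering problem.
The greedy cost-per-new-zone heuristic would pick Z and G for 15, but a cheaper cover exists.
Choose K and G: together they cover West, Uptown, North, Airport — every zone.
Total opening cost: 3 + 10 = 13.
No cover costs less than 13.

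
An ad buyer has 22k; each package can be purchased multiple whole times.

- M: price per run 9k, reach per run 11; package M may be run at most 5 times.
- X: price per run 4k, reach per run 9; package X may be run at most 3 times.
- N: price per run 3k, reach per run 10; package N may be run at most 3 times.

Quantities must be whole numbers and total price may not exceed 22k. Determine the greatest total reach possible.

1×M, 1×X, and 3×N: price 22 ≤ 22, reach 1·11 + 1·9 + 3·10 = 50.
3×X and 3×N: price 21 ≤ 22, reach 3·9 + 3·10 = 57.
Best is 57.

57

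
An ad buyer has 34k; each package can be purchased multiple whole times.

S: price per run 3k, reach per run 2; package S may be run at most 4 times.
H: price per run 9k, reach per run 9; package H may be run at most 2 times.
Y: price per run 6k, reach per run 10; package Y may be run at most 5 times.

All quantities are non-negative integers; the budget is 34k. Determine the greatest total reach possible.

52

Y has the best ratio (10/6); taking only Y gives at most 5×10 = 50 (stopped by the price limit).
Mixing does better — 1×S and 5×Y: price 33 ≤ 34, reach 1·2 + 5·10 = 52.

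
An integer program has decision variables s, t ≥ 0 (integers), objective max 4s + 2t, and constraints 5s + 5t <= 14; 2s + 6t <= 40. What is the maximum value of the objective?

(s,t)=(2,0): 5·2+5·0=10≤14, 2·2+6·0=4≤40, objective 8.
(s,t)=(1,1): 5·1+5·1=10≤14, 2·1+6·1=8≤40, objective 6.
(s,t)=(1,0): 5·1+5·0=5≤14, 2·1+6·0=2≤40, objective 4.
The best lattice point is (2,0), giving 8.

8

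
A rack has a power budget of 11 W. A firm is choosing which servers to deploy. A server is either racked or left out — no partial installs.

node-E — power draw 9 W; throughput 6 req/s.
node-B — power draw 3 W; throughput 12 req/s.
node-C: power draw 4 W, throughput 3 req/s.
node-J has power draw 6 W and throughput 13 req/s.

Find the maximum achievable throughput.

Allowing fractional choices, the relaxed optimum would be about 26.5, but servers are indivisible.
node-C + node-J: power draw 4 + 6 = 10 ≤ 11, throughput 3 + 13 = 16.
node-B + node-J: power draw 3 + 6 = 9 ≤ 11, throughput 12 + 13 = 25.
node-B + node-C: power draw 3 + 4 = 7 ≤ 11, throughput 12 + 3 = 15.
Best is node-B and node-J with total throughput 25.

25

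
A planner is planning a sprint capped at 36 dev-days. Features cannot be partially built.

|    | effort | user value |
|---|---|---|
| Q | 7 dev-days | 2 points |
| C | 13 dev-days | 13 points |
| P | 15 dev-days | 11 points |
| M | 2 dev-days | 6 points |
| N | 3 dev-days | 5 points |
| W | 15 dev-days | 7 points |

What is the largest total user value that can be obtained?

35

Take C, P, M, and N: effort 13 + 15 + 2 + 3 = 33 ≤ 36, user value 13 + 11 + 6 + 5 = 35.
No other feasible combination does better.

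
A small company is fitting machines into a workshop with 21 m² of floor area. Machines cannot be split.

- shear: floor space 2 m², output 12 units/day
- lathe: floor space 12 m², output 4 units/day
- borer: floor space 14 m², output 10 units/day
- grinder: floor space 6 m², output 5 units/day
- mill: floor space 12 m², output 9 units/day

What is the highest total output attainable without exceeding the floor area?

This is a 0-1 knapsack instance.
Allowing fractional choices, the relaxed optimum would be about 26.7, but machines are indivisible.
shear + borer: floor space 2 + 14 = 16 ≤ 21, output 12 + 10 = 22.
shear + grinder + mill: floor space 2 + 6 + 12 = 20 ≤ 21, output 12 + 5 + 9 = 26.
shear + mill: floor space 2 + 12 = 14 ≤ 21, output 12 + 9 = 21.
Best is shear, grinder, and mill with total output 26.

26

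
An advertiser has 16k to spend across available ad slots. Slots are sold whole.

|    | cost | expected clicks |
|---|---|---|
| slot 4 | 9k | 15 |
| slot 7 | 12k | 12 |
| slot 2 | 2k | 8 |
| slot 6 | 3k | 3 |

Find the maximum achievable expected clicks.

26

Treat it as a binary knapsack problem.
Take slot 4, slot 2, and slot 6: cost 9 + 2 + 3 = 14 ≤ 16, expected clicks 15 + 8 + 3 = 26.
No other feasible combination does better.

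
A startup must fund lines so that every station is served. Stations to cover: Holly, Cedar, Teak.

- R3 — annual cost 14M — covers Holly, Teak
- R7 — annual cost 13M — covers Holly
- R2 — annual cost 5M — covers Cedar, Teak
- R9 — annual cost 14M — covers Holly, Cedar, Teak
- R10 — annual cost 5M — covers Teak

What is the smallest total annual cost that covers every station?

The greedy cost-per-new-station heuristic would pick R2 and R7 for 18, but a cheaper cover exists.
R9 alone covers Holly, Cedar, Teak — every station.
Total annual cost: 14.
No cover costs less than 14.

14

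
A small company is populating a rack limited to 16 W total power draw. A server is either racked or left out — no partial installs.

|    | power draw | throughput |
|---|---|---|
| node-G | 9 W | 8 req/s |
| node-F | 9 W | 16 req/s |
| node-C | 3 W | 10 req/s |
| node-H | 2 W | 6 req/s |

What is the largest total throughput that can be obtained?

32

Allowing fractional choices, the relaxed optimum would be about 33.8, but servers are indivisible.
node-F + node-C + node-H: power draw 9 + 3 + 2 = 14 ≤ 16, throughput 16 + 10 + 6 = 32.
node-G + node-C + node-H: power draw 9 + 3 + 2 = 14 ≤ 16, throughput 8 + 10 + 6 = 24.
node-F + node-C: power draw 9 + 3 = 12 ≤ 16, throughput 16 + 10 = 26.
Best is node-F, node-C, and node-H with total throughput 32.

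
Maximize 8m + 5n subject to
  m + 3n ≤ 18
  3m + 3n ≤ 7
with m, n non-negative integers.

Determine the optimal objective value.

16

Relaxing integrality, the LP optimum is 18.67 at (m,n) = (2.33, 0), which is not an integer point.
(m,n)=(2,0): 1·2+3·0=2≤18, 3·2+3·0=6≤7, objective 16.
(m,n)=(1,1): 1·1+3·1=4≤18, 3·1+3·1=6≤7, objective 13.
The best lattice point is (2,0), giving 16.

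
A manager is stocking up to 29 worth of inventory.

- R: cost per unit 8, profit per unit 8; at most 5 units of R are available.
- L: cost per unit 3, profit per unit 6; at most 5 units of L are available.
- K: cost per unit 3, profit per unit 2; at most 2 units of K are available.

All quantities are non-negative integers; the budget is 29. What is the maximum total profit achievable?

42

L has the best ratio (6/3); taking only L gives at most 5×6 = 30 (stopped by the supply cap of 5).
Mixing does better — 1×R, 5×L, and 2×K: cost 29 ≤ 29, profit 1·8 + 5·6 + 2·2 = 42.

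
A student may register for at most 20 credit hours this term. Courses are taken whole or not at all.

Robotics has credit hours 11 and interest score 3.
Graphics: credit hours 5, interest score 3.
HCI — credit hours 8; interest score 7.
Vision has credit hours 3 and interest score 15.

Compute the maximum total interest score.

25

Robotics + Graphics + Vision: credit hours 11 + 5 + 3 = 19 ≤ 20, interest score 3 + 3 + 15 = 21.
HCI + Vision: credit hours 8 + 3 = 11 ≤ 20, interest score 7 + 15 = 22.
Graphics + HCI + Vision: credit hours 5 + 8 + 3 = 16 ≤ 20, interest score 3 + 7 + 15 = 25.
Best is Graphics, HCI, and Vision with total interest score 25.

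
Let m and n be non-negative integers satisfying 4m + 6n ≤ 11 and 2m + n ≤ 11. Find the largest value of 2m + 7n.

9

The continuous relaxation peaks at (0, 1.83) with value 12.83; rounding to a feasible lattice point costs some objective.
(m,n)=(1,1) is feasible, giving 9.
(m,n)=(0,1) is feasible, giving 7.
(m,n)=(2,0) is feasible, giving 4.
No feasible integer point exceeds 9.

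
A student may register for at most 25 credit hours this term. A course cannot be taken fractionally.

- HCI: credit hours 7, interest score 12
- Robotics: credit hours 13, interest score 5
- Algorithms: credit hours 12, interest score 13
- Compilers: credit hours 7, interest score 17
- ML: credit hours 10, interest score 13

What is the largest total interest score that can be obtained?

HCI + Compilers + ML: credit hours 7 + 7 + 10 = 24 ≤ 25, interest score 12 + 17 + 13 = 42.
Compilers + ML: credit hours 7 + 10 = 17 ≤ 25, interest score 17 + 13 = 30.
Algorithms + Compilers: credit hours 12 + 7 = 19 ≤ 25, interest score 13 + 17 = 30.
Best is HCI, Compilers, and ML with total interest score 42.

42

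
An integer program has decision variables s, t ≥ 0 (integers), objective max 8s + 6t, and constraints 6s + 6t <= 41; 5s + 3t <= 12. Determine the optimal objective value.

24

(s,t)=(0,4): 6·0+6·4=24≤41, 5·0+3·4=12≤12, objective 24.
(s,t)=(0,3): 6·0+6·3=18≤41, 5·0+3·3=9≤12, objective 18.
The best lattice point is (0,4), giving 24.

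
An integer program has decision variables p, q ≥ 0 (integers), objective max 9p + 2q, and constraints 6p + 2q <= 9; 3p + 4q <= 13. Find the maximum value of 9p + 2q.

(p,q)=(1,1): 6·1+2·1=8≤9, 3·1+4·1=7≤13, objective 11.
(p,q)=(1,0): 6·1+2·0=6≤9, 3·1+4·0=3≤13, objective 9.
(p,q)=(0,2): 6·0+2·2=4≤9, 3·0+4·2=8≤13, objective 4.
Maximum is 11 at (p,q)=(1,1).

11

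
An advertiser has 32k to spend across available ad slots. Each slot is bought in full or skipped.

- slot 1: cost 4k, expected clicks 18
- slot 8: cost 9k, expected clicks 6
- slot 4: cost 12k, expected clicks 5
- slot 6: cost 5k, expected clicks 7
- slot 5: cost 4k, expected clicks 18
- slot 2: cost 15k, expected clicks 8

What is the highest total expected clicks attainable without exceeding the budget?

Allowing fractional choices, the relaxed optimum would be about 54.3, but ad slots are indivisible.
slot 1 + slot 8 + slot 5 + slot 2: cost 4 + 9 + 4 + 15 = 32 ≤ 32, expected clicks 18 + 6 + 18 + 8 = 50.
slot 1 + slot 6 + slot 5 + slot 2: cost 4 + 5 + 4 + 15 = 28 ≤ 32, expected clicks 18 + 7 + 18 + 8 = 51.
Best is slot 1, slot 6, slot 5, and slot 2 with total expected clicks 51.

51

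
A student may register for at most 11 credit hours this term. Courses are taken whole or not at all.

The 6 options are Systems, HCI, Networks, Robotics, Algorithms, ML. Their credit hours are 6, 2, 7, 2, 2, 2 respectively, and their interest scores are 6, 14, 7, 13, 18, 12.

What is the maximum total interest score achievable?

Treat it as a binary knapsack problem.
Allowing fractional choices, the relaxed optimum would be about 60.0, but courses are indivisible.
HCI + Robotics + Algorithms + ML: credit hours 2 + 2 + 2 + 2 = 8 ≤ 11, interest score 14 + 13 + 18 + 12 = 57.
HCI + Algorithms + ML: credit hours 2 + 2 + 2 = 6 ≤ 11, interest score 14 + 18 + 12 = 44.
HCI + Robotics + Algorithms: credit hours 2 + 2 + 2 = 6 ≤ 11, interest score 14 + 13 + 18 = 45.
Best is HCI, Robotics, Algorithms, and ML with total interest score 57.

57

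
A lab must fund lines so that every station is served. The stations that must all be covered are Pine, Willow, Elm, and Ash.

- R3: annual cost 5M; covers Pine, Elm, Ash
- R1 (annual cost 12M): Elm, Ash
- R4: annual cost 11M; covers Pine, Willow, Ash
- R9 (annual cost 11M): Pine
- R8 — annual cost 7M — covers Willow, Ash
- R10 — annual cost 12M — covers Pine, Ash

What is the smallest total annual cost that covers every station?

This is a weighted set-cover instance.
Choose R3 and R8: together they cover Pine, Willow, Elm, Ash — every station.
Total annual cost: 5 + 7 = 12.

12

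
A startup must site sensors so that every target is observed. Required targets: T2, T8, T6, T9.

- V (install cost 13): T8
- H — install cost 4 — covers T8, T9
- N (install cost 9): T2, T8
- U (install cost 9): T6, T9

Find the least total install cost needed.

18

The greedy cost-per-new-target heuristic would pick H, N, and U for 22, but a cheaper cover exists.
Choose N and U: together they cover T2, T8, T6, T9 — every target.
Total install cost: 9 + 9 = 18.
No cover costs less than 18.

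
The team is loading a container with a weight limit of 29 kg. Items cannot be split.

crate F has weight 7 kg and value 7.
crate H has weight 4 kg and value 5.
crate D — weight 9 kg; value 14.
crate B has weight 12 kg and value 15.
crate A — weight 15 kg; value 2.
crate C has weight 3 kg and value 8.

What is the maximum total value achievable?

This is an integer program with binary decision variables.
Allowing fractional choices, the relaxed optimum would be about 43.0, but items are indivisible.
crate D + crate B + crate C: weight 9 + 12 + 3 = 24 ≤ 29, value 14 + 15 + 8 = 37.
crate H + crate D + crate B + crate C: weight 4 + 9 + 12 + 3 = 28 ≤ 29, value 5 + 14 + 15 + 8 = 42.
crate F + crate D + crate B: weight 7 + 9 + 12 = 28 ≤ 29, value 7 + 14 + 15 = 36.
Best is crate H, crate D, crate B, and crate C with total value 42.

42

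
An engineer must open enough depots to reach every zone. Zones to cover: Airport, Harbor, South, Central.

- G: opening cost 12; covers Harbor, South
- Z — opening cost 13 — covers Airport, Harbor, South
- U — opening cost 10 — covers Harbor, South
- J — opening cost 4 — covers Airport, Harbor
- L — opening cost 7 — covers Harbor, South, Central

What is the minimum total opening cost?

Choose J and L: together they cover Airport, Harbor, South, Central — every zone.
Total opening cost: 4 + 7 = 11.
No cover costs less than 11.

11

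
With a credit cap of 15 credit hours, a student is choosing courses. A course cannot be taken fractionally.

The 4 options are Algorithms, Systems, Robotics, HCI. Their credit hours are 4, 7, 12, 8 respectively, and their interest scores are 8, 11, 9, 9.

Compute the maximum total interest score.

20

Take Systems and HCI: credit hours 7 + 8 = 15 ≤ 15, interest score 11 + 9 = 20.
No other feasible combination does better.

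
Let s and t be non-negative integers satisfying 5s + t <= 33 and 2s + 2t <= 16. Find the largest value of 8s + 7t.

Relaxing integrality, the LP optimum is 62.25 at (s,t) = (6.25, 1.75), which is not an integer point.
(s,t)=(6,2) is feasible, giving 62.
(s,t)=(5,3) is feasible, giving 61.
(s,t)=(6,1) is feasible, giving 55.
(s,t)=(5,2) is feasible, giving 54.
Maximum is 62 at (s,t)=(6,2).

62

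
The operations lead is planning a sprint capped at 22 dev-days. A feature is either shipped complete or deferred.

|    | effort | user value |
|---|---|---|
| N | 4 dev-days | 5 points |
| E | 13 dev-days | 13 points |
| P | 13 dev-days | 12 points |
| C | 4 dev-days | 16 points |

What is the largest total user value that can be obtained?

34

This is a 0-1 knapsack instance.
Take N, E, and C: effort 4 + 13 + 4 = 21 ≤ 22, user value 5 + 13 + 16 = 34.
No other feasible combination does better.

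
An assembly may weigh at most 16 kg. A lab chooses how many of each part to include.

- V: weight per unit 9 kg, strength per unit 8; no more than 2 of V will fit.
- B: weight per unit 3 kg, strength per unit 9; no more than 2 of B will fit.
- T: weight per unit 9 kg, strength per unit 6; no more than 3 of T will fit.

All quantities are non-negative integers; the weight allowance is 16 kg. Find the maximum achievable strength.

26

1×V and 2×B: weight 15 ≤ 16, strength 1·8 + 2·9 = 26.
2×B and 1×T: weight 15 ≤ 16, strength 2·9 + 1·6 = 24.
Best is 26.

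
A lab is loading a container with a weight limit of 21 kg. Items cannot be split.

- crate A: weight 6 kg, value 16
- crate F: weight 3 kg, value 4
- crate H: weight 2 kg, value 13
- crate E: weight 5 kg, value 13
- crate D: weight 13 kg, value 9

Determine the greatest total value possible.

This is an integer program with binary decision variables.
Allowing fractional choices, the relaxed optimum would be about 49.5, but items are indivisible.
crate A + crate H + crate D: weight 6 + 2 + 13 = 21 ≤ 21, value 16 + 13 + 9 = 38.
crate A + crate F + crate H + crate E: weight 6 + 3 + 2 + 5 = 16 ≤ 21, value 16 + 4 + 13 + 13 = 46.
crate A + crate H + crate E: weight 6 + 2 + 5 = 13 ≤ 21, value 16 + 13 + 13 = 42.
Best is crate A, crate F, crate H, and crate E with total value 46.

46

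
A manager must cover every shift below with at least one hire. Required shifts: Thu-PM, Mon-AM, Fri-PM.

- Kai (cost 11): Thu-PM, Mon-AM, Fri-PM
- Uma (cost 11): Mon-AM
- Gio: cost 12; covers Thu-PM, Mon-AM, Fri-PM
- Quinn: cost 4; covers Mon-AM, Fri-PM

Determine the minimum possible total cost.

11

The greedy cost-per-new-shift heuristic would pick Quinn and Kai for 15, but a cheaper cover exists.
Kai alone covers Thu-PM, Mon-AM, Fri-PM — every shift.
Total cost: 11.
No cover costs less than 11.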